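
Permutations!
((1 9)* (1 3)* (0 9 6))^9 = (0 6 1 3 9)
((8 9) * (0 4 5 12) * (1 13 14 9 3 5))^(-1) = ((0 4 1 13 14 9 8 3 5 12))^(-1) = (0 12 5 3 8 9 14 13 1 4)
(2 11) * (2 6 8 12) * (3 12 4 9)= (2 11 6 8 4 9 3 12)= [0, 1, 11, 12, 9, 5, 8, 7, 4, 3, 10, 6, 2]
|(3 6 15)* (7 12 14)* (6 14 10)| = |(3 14 7 12 10 6 15)| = 7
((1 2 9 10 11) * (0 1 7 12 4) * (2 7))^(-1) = (0 4 12 7 1)(2 11 10 9)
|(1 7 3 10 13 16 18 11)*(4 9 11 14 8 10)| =6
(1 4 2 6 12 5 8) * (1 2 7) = (1 4 7)(2 6 12 5 8) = [0, 4, 6, 3, 7, 8, 12, 1, 2, 9, 10, 11, 5]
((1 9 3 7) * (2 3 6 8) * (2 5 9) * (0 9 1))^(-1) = (0 7 3 2 1 5 8 6 9)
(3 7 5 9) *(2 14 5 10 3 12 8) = [0, 1, 14, 7, 4, 9, 6, 10, 2, 12, 3, 11, 8, 13, 5] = (2 14 5 9 12 8)(3 7 10)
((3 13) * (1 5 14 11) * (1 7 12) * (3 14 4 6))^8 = (1 7 14 3 4)(5 12 11 13 6)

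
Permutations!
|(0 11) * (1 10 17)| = |(0 11)(1 10 17)| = 6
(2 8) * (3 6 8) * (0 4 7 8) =[4, 1, 3, 6, 7, 5, 0, 8, 2] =(0 4 7 8 2 3 6)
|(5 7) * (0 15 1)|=|(0 15 1)(5 7)|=6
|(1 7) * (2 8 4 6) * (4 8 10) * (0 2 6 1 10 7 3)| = |(0 2 7 10 4 1 3)| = 7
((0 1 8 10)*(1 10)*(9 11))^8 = (11)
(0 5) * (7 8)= (0 5)(7 8)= [5, 1, 2, 3, 4, 0, 6, 8, 7]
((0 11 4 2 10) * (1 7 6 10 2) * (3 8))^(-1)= ((0 11 4 1 7 6 10)(3 8))^(-1)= (0 10 6 7 1 4 11)(3 8)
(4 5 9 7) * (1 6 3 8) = (1 6 3 8)(4 5 9 7) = [0, 6, 2, 8, 5, 9, 3, 4, 1, 7]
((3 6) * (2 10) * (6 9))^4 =(10)(3 9 6)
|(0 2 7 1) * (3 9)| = |(0 2 7 1)(3 9)| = 4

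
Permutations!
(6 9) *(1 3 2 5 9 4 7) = (1 3 2 5 9 6 4 7) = [0, 3, 5, 2, 7, 9, 4, 1, 8, 6]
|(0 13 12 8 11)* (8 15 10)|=|(0 13 12 15 10 8 11)|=7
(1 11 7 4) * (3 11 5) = (1 5 3 11 7 4) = [0, 5, 2, 11, 1, 3, 6, 4, 8, 9, 10, 7]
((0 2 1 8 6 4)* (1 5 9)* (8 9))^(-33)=(0 8)(1 9)(2 6)(4 5)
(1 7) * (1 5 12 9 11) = (1 7 5 12 9 11) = [0, 7, 2, 3, 4, 12, 6, 5, 8, 11, 10, 1, 9]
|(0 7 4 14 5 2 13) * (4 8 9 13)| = |(0 7 8 9 13)(2 4 14 5)| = 20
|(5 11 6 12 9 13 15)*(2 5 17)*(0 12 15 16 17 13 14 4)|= |(0 12 9 14 4)(2 5 11 6 15 13 16 17)|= 40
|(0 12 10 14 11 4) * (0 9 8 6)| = |(0 12 10 14 11 4 9 8 6)| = 9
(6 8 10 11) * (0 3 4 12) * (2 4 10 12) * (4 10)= (0 3 4 2 10 11 6 8 12)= [3, 1, 10, 4, 2, 5, 8, 7, 12, 9, 11, 6, 0]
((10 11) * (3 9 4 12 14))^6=((3 9 4 12 14)(10 11))^6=(3 9 4 12 14)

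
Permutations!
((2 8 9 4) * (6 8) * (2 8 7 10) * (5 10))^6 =(2 6 7 5 10)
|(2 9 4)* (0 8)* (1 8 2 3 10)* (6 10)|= |(0 2 9 4 3 6 10 1 8)|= 9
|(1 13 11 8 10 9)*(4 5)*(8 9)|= 4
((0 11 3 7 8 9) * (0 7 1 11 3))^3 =((0 3 1 11)(7 8 9))^3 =(0 11 1 3)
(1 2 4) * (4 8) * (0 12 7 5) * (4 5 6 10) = (0 12 7 6 10 4 1 2 8 5) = [12, 2, 8, 3, 1, 0, 10, 6, 5, 9, 4, 11, 7]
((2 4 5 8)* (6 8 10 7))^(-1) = ((2 4 5 10 7 6 8))^(-1) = (2 8 6 7 10 5 4)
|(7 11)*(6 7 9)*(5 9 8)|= |(5 9 6 7 11 8)|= 6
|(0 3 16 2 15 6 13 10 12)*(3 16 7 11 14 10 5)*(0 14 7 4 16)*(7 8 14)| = |(2 15 6 13 5 3 4 16)(7 11 8 14 10 12)| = 24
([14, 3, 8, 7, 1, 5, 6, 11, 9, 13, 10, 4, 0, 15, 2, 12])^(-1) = (0 12 15 13 9 8 2 14)(1 4 11 7 3)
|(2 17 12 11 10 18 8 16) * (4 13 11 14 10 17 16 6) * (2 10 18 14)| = |(2 16 10 14 18 8 6 4 13 11 17 12)| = 12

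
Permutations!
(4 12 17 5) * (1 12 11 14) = (1 12 17 5 4 11 14) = [0, 12, 2, 3, 11, 4, 6, 7, 8, 9, 10, 14, 17, 13, 1, 15, 16, 5]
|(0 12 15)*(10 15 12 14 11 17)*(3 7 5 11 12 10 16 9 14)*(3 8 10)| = 36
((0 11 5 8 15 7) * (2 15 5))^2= (0 2 7 11 15)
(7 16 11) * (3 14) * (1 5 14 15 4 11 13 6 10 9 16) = (1 5 14 3 15 4 11 7)(6 10 9 16 13) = [0, 5, 2, 15, 11, 14, 10, 1, 8, 16, 9, 7, 12, 6, 3, 4, 13]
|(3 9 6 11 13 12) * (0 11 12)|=|(0 11 13)(3 9 6 12)|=12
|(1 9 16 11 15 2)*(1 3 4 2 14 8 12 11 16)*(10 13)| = |(16)(1 9)(2 3 4)(8 12 11 15 14)(10 13)| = 30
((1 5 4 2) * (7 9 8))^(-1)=(1 2 4 5)(7 8 9)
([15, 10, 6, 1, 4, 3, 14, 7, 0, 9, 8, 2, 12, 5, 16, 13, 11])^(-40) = (16)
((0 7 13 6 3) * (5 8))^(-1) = (0 3 6 13 7)(5 8)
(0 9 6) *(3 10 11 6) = (0 9 3 10 11 6) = [9, 1, 2, 10, 4, 5, 0, 7, 8, 3, 11, 6]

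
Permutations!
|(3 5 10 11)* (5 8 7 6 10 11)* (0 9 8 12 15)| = |(0 9 8 7 6 10 5 11 3 12 15)| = 11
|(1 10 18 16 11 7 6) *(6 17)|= 8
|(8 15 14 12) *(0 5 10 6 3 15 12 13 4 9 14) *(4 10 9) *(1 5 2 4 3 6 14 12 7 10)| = |(0 2 4 3 15)(1 5 9 12 8 7 10 14 13)| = 45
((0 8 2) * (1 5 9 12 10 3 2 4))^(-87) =((0 8 4 1 5 9 12 10 3 2))^(-87) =(0 1 12 2 4 9 3 8 5 10)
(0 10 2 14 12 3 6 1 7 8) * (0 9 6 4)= (0 10 2 14 12 3 4)(1 7 8 9 6)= [10, 7, 14, 4, 0, 5, 1, 8, 9, 6, 2, 11, 3, 13, 12]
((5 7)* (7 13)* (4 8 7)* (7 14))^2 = (4 14 5)(7 13 8)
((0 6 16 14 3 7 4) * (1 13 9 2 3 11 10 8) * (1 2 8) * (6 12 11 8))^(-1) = (0 4 7 3 2 8 14 16 6 9 13 1 10 11 12)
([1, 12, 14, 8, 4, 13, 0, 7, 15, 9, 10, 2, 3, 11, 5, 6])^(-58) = [15, 6, 5, 1, 4, 11, 8, 7, 12, 9, 10, 14, 0, 2, 13, 3]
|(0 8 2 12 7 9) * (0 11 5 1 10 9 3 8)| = |(1 10 9 11 5)(2 12 7 3 8)| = 5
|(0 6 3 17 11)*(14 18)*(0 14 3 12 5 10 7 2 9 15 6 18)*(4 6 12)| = |(0 18 3 17 11 14)(2 9 15 12 5 10 7)(4 6)| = 42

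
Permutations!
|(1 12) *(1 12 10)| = |(12)(1 10)| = 2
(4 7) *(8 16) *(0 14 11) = (0 14 11)(4 7)(8 16) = [14, 1, 2, 3, 7, 5, 6, 4, 16, 9, 10, 0, 12, 13, 11, 15, 8]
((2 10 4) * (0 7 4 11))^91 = ((0 7 4 2 10 11))^91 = (0 7 4 2 10 11)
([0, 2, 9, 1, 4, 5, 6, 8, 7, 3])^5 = [0, 2, 9, 1, 4, 5, 6, 8, 7, 3]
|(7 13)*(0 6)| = 2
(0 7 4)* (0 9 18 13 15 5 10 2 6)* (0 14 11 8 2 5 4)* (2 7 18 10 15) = (0 18 13 2 6 14 11 8 7)(4 9 10 5 15) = [18, 1, 6, 3, 9, 15, 14, 0, 7, 10, 5, 8, 12, 2, 11, 4, 16, 17, 13]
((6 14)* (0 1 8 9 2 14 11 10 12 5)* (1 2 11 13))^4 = (0 13 11)(1 10 2)(5 6 9)(8 12 14)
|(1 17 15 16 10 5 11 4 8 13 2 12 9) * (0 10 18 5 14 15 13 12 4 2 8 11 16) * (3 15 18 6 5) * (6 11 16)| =12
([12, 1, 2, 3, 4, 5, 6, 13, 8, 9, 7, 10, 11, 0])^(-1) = [13, 1, 2, 3, 4, 5, 6, 10, 8, 9, 11, 12, 0, 7]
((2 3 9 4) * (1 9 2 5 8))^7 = ((1 9 4 5 8)(2 3))^7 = (1 4 8 9 5)(2 3)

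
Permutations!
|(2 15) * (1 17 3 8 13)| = |(1 17 3 8 13)(2 15)| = 10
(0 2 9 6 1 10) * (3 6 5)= (0 2 9 5 3 6 1 10)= [2, 10, 9, 6, 4, 3, 1, 7, 8, 5, 0]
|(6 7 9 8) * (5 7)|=|(5 7 9 8 6)|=5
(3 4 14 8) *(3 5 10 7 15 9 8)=[0, 1, 2, 4, 14, 10, 6, 15, 5, 8, 7, 11, 12, 13, 3, 9]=(3 4 14)(5 10 7 15 9 8)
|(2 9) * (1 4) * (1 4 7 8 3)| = |(1 7 8 3)(2 9)| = 4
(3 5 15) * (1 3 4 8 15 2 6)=(1 3 5 2 6)(4 8 15)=[0, 3, 6, 5, 8, 2, 1, 7, 15, 9, 10, 11, 12, 13, 14, 4]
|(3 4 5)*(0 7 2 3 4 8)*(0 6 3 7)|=6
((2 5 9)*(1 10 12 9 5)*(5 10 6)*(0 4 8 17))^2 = (0 8)(1 5 12 2 6 10 9)(4 17)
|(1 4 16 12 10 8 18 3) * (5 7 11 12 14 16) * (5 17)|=|(1 4 17 5 7 11 12 10 8 18 3)(14 16)|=22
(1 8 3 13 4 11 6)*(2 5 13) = [0, 8, 5, 2, 11, 13, 1, 7, 3, 9, 10, 6, 12, 4] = (1 8 3 2 5 13 4 11 6)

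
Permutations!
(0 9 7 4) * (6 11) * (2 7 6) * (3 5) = (0 9 6 11 2 7 4)(3 5) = [9, 1, 7, 5, 0, 3, 11, 4, 8, 6, 10, 2]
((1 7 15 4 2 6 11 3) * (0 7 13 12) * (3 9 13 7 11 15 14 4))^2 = (0 9 12 11 13)(1 14 2 15)(3 7 4 6)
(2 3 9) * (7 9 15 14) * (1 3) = (1 3 15 14 7 9 2) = [0, 3, 1, 15, 4, 5, 6, 9, 8, 2, 10, 11, 12, 13, 7, 14]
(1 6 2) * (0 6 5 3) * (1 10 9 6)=[1, 5, 10, 0, 4, 3, 2, 7, 8, 6, 9]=(0 1 5 3)(2 10 9 6)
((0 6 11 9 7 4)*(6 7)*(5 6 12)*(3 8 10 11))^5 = ((0 7 4)(3 8 10 11 9 12 5 6))^5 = (0 4 7)(3 12 10 6 9 8 5 11)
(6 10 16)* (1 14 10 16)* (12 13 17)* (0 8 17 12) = (0 8 17)(1 14 10)(6 16)(12 13) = [8, 14, 2, 3, 4, 5, 16, 7, 17, 9, 1, 11, 13, 12, 10, 15, 6, 0]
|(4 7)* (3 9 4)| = 4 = |(3 9 4 7)|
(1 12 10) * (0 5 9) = (0 5 9)(1 12 10) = [5, 12, 2, 3, 4, 9, 6, 7, 8, 0, 1, 11, 10]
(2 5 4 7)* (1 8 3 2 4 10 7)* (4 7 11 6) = (1 8 3 2 5 10 11 6 4) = [0, 8, 5, 2, 1, 10, 4, 7, 3, 9, 11, 6]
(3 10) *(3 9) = (3 10 9) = [0, 1, 2, 10, 4, 5, 6, 7, 8, 3, 9]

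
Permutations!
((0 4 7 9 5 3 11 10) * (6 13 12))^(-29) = (0 9 11 4 5 10 7 3)(6 13 12)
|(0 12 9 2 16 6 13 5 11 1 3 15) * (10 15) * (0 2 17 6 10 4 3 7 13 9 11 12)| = 12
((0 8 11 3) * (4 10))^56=((0 8 11 3)(4 10))^56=(11)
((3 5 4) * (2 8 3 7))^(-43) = (2 7 4 5 3 8)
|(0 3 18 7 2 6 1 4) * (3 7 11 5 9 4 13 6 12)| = 30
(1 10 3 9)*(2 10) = [0, 2, 10, 9, 4, 5, 6, 7, 8, 1, 3] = (1 2 10 3 9)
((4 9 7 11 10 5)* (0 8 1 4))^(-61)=((0 8 1 4 9 7 11 10 5))^(-61)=(0 1 9 11 5 8 4 7 10)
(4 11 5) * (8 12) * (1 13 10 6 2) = (1 13 10 6 2)(4 11 5)(8 12) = [0, 13, 1, 3, 11, 4, 2, 7, 12, 9, 6, 5, 8, 10]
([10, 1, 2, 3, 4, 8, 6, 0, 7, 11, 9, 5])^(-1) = [7, 1, 2, 3, 4, 11, 6, 8, 5, 10, 0, 9]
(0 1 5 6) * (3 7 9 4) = (0 1 5 6)(3 7 9 4) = [1, 5, 2, 7, 3, 6, 0, 9, 8, 4]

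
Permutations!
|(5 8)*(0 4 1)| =6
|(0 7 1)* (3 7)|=|(0 3 7 1)|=4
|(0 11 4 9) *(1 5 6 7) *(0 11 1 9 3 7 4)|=9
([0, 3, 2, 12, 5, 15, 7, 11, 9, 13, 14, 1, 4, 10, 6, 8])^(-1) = (1 11 7 6 14 10 13 9 8 15 5 4 12 3)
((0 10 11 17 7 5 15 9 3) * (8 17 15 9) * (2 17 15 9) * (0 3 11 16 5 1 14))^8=(0 14 1 7 17 2 5 16 10)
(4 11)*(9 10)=(4 11)(9 10)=[0, 1, 2, 3, 11, 5, 6, 7, 8, 10, 9, 4]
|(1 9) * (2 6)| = 2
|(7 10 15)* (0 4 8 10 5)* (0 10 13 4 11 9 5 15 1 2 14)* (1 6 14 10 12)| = |(0 11 9 5 12 1 2 10 6 14)(4 8 13)(7 15)| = 30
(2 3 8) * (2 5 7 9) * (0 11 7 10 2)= (0 11 7 9)(2 3 8 5 10)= [11, 1, 3, 8, 4, 10, 6, 9, 5, 0, 2, 7]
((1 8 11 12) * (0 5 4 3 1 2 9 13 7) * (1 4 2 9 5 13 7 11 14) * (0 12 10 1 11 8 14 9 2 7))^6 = (0 8)(1 11)(2 7)(5 12)(9 13)(10 14) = ((0 13 8 9)(1 14 11 10)(2 5 7 12)(3 4))^6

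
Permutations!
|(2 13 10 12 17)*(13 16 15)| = 7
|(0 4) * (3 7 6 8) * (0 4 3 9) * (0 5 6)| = |(0 3 7)(5 6 8 9)| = 12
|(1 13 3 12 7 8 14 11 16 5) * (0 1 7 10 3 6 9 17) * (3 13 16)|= |(0 1 16 5 7 8 14 11 3 12 10 13 6 9 17)|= 15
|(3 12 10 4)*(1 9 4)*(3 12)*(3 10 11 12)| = 10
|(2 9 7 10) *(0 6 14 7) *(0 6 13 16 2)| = |(0 13 16 2 9 6 14 7 10)| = 9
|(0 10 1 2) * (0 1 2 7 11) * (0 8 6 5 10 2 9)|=10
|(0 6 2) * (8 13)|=|(0 6 2)(8 13)|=6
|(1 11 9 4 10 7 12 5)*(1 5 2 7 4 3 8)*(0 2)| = |(0 2 7 12)(1 11 9 3 8)(4 10)| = 20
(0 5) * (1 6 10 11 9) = (0 5)(1 6 10 11 9) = [5, 6, 2, 3, 4, 0, 10, 7, 8, 1, 11, 9]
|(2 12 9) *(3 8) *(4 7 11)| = 6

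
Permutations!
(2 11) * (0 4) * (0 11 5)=(0 4 11 2 5)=[4, 1, 5, 3, 11, 0, 6, 7, 8, 9, 10, 2]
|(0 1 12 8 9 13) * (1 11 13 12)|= 3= |(0 11 13)(8 9 12)|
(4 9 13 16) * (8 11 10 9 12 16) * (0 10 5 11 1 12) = (0 10 9 13 8 1 12 16 4)(5 11) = [10, 12, 2, 3, 0, 11, 6, 7, 1, 13, 9, 5, 16, 8, 14, 15, 4]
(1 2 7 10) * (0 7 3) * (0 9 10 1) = [7, 2, 3, 9, 4, 5, 6, 1, 8, 10, 0] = (0 7 1 2 3 9 10)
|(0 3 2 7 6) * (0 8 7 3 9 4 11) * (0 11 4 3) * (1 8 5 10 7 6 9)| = |(11)(0 1 8 6 5 10 7 9 3 2)| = 10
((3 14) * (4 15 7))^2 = ((3 14)(4 15 7))^2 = (4 7 15)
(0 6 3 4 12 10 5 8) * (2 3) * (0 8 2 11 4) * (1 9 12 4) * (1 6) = (0 1 9 12 10 5 2 3)(6 11) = [1, 9, 3, 0, 4, 2, 11, 7, 8, 12, 5, 6, 10]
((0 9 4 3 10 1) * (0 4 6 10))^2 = (0 6 1 3 9 10 4)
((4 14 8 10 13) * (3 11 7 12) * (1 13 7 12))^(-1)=(1 7 10 8 14 4 13)(3 12 11)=((1 13 4 14 8 10 7)(3 11 12))^(-1)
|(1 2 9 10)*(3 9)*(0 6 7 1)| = 8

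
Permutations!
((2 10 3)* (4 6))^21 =((2 10 3)(4 6))^21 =(10)(4 6)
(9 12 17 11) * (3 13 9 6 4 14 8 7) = (3 13 9 12 17 11 6 4 14 8 7) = [0, 1, 2, 13, 14, 5, 4, 3, 7, 12, 10, 6, 17, 9, 8, 15, 16, 11]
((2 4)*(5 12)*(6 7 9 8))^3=((2 4)(5 12)(6 7 9 8))^3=(2 4)(5 12)(6 8 9 7)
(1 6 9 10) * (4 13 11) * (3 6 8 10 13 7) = (1 8 10)(3 6 9 13 11 4 7) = [0, 8, 2, 6, 7, 5, 9, 3, 10, 13, 1, 4, 12, 11]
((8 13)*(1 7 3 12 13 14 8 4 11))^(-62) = ((1 7 3 12 13 4 11)(8 14))^(-62) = (14)(1 7 3 12 13 4 11)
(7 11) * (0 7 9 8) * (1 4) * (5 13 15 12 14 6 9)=[7, 4, 2, 3, 1, 13, 9, 11, 0, 8, 10, 5, 14, 15, 6, 12]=(0 7 11 5 13 15 12 14 6 9 8)(1 4)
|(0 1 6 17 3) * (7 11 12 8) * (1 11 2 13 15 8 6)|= |(0 11 12 6 17 3)(2 13 15 8 7)|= 30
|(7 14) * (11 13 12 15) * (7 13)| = 6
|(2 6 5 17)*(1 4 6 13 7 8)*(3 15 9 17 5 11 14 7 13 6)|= |(1 4 3 15 9 17 2 6 11 14 7 8)|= 12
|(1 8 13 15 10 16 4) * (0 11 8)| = 9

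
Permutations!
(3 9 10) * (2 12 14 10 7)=(2 12 14 10 3 9 7)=[0, 1, 12, 9, 4, 5, 6, 2, 8, 7, 3, 11, 14, 13, 10]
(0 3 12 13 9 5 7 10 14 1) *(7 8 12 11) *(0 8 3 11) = (0 11 7 10 14 1 8 12 13 9 5 3) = [11, 8, 2, 0, 4, 3, 6, 10, 12, 5, 14, 7, 13, 9, 1]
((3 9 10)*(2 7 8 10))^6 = (10)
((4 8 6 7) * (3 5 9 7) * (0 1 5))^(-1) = ((0 1 5 9 7 4 8 6 3))^(-1) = (0 3 6 8 4 7 9 5 1)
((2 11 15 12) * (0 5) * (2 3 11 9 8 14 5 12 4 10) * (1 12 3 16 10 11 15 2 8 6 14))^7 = (0 6 11 3 14 2 15 5 9 4)(1 16 8 12 10)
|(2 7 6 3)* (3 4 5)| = |(2 7 6 4 5 3)| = 6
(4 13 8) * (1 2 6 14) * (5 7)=(1 2 6 14)(4 13 8)(5 7)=[0, 2, 6, 3, 13, 7, 14, 5, 4, 9, 10, 11, 12, 8, 1]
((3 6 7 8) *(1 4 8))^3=((1 4 8 3 6 7))^3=(1 3)(4 6)(7 8)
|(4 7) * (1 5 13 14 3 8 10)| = |(1 5 13 14 3 8 10)(4 7)| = 14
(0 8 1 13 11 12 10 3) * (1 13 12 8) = (0 1 12 10 3)(8 13 11) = [1, 12, 2, 0, 4, 5, 6, 7, 13, 9, 3, 8, 10, 11]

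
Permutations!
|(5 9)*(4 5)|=3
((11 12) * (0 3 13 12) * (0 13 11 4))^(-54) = ((0 3 11 13 12 4))^(-54) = (13)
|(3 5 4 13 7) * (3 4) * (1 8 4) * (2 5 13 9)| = |(1 8 4 9 2 5 3 13 7)| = 9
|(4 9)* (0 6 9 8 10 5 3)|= |(0 6 9 4 8 10 5 3)|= 8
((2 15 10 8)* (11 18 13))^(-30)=(18)(2 10)(8 15)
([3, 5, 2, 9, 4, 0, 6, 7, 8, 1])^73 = (0 1 3 5 9)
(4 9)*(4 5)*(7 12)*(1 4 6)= (1 4 9 5 6)(7 12)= [0, 4, 2, 3, 9, 6, 1, 12, 8, 5, 10, 11, 7]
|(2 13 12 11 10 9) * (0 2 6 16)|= 9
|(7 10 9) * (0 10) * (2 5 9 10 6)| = |(10)(0 6 2 5 9 7)| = 6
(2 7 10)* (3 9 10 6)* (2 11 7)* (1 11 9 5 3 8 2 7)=[0, 11, 7, 5, 4, 3, 8, 6, 2, 10, 9, 1]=(1 11)(2 7 6 8)(3 5)(9 10)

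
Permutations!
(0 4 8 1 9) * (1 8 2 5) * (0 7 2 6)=[4, 9, 5, 3, 6, 1, 0, 2, 8, 7]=(0 4 6)(1 9 7 2 5)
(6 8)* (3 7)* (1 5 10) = (1 5 10)(3 7)(6 8) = [0, 5, 2, 7, 4, 10, 8, 3, 6, 9, 1]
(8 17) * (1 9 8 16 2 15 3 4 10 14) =[0, 9, 15, 4, 10, 5, 6, 7, 17, 8, 14, 11, 12, 13, 1, 3, 2, 16] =(1 9 8 17 16 2 15 3 4 10 14)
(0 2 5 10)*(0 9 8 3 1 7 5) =(0 2)(1 7 5 10 9 8 3) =[2, 7, 0, 1, 4, 10, 6, 5, 3, 8, 9]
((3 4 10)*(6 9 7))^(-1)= (3 10 4)(6 7 9)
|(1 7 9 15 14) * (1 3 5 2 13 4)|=|(1 7 9 15 14 3 5 2 13 4)|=10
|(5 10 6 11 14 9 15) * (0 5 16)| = |(0 5 10 6 11 14 9 15 16)| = 9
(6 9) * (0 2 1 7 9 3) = (0 2 1 7 9 6 3) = [2, 7, 1, 0, 4, 5, 3, 9, 8, 6]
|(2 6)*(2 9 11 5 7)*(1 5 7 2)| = 7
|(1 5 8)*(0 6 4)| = 3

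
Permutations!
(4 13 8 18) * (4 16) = (4 13 8 18 16) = [0, 1, 2, 3, 13, 5, 6, 7, 18, 9, 10, 11, 12, 8, 14, 15, 4, 17, 16]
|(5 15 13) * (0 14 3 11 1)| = |(0 14 3 11 1)(5 15 13)| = 15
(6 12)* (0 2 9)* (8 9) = (0 2 8 9)(6 12) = [2, 1, 8, 3, 4, 5, 12, 7, 9, 0, 10, 11, 6]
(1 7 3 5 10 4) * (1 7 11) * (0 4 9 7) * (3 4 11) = [11, 3, 2, 5, 0, 10, 6, 4, 8, 7, 9, 1] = (0 11 1 3 5 10 9 7 4)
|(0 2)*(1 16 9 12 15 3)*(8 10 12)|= 8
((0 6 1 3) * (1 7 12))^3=(0 12)(1 6)(3 7)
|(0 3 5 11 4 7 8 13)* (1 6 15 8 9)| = 12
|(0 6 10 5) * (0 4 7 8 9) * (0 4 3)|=20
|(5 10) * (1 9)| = 2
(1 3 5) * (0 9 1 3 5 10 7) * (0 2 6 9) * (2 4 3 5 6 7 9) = (1 6 2 7 4 3 10 9) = [0, 6, 7, 10, 3, 5, 2, 4, 8, 1, 9]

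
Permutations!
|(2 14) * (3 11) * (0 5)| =2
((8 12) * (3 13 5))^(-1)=(3 5 13)(8 12)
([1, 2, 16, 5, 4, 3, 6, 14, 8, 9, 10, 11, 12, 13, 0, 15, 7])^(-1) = (0 14 7 16 2 1)(3 5)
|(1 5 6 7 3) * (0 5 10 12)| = 8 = |(0 5 6 7 3 1 10 12)|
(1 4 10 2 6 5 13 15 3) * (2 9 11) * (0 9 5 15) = (0 9 11 2 6 15 3 1 4 10 5 13) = [9, 4, 6, 1, 10, 13, 15, 7, 8, 11, 5, 2, 12, 0, 14, 3]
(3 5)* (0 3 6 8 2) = (0 3 5 6 8 2) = [3, 1, 0, 5, 4, 6, 8, 7, 2]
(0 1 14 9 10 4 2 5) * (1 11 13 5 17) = [11, 14, 17, 3, 2, 0, 6, 7, 8, 10, 4, 13, 12, 5, 9, 15, 16, 1] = (0 11 13 5)(1 14 9 10 4 2 17)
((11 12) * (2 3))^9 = (2 3)(11 12)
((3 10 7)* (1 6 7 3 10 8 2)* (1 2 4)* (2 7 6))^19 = ((1 2 7 10 3 8 4))^19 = (1 8 10 2 4 3 7)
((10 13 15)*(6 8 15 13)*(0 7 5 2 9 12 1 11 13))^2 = (0 5 9 1 13 7 2 12 11)(6 15)(8 10)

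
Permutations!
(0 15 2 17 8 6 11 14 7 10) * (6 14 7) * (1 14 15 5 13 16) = (0 5 13 16 1 14 6 11 7 10)(2 17 8 15) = [5, 14, 17, 3, 4, 13, 11, 10, 15, 9, 0, 7, 12, 16, 6, 2, 1, 8]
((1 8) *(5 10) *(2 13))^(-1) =((1 8)(2 13)(5 10))^(-1) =(1 8)(2 13)(5 10)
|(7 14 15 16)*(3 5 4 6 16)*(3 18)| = 9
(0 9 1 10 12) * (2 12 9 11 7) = [11, 10, 12, 3, 4, 5, 6, 2, 8, 1, 9, 7, 0] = (0 11 7 2 12)(1 10 9)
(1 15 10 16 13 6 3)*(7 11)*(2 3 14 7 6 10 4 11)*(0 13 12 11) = (0 13 10 16 12 11 6 14 7 2 3 1 15 4) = [13, 15, 3, 1, 0, 5, 14, 2, 8, 9, 16, 6, 11, 10, 7, 4, 12]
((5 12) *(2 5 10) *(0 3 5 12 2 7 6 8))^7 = ((0 3 5 2 12 10 7 6 8))^7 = (0 6 10 2 3 8 7 12 5)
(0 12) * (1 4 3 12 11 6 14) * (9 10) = [11, 4, 2, 12, 3, 5, 14, 7, 8, 10, 9, 6, 0, 13, 1] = (0 11 6 14 1 4 3 12)(9 10)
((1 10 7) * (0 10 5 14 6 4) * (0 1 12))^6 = ((0 10 7 12)(1 5 14 6 4))^6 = (0 7)(1 5 14 6 4)(10 12)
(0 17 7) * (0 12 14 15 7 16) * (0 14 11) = [17, 1, 2, 3, 4, 5, 6, 12, 8, 9, 10, 0, 11, 13, 15, 7, 14, 16] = (0 17 16 14 15 7 12 11)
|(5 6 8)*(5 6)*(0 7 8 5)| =5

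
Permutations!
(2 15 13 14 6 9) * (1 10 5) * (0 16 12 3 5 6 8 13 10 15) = (0 16 12 3 5 1 15 10 6 9 2)(8 13 14) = [16, 15, 0, 5, 4, 1, 9, 7, 13, 2, 6, 11, 3, 14, 8, 10, 12]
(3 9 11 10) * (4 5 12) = [0, 1, 2, 9, 5, 12, 6, 7, 8, 11, 3, 10, 4] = (3 9 11 10)(4 5 12)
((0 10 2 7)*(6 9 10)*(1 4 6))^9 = (0 1 4 6 9 10 2 7)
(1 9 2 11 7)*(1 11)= (1 9 2)(7 11)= [0, 9, 1, 3, 4, 5, 6, 11, 8, 2, 10, 7]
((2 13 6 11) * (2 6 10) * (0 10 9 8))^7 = (0 10 2 13 9 8)(6 11) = ((0 10 2 13 9 8)(6 11))^7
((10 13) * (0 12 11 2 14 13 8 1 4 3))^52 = (0 1 13 11 3 8 14 12 4 10 2)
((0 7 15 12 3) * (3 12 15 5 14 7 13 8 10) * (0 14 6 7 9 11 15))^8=((0 13 8 10 3 14 9 11 15)(5 6 7))^8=(0 15 11 9 14 3 10 8 13)(5 7 6)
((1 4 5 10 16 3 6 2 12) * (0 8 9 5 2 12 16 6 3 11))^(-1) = ((0 8 9 5 10 6 12 1 4 2 16 11))^(-1) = (0 11 16 2 4 1 12 6 10 5 9 8)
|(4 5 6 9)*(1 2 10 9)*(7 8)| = |(1 2 10 9 4 5 6)(7 8)| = 14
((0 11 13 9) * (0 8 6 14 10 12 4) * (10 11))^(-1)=(0 4 12 10)(6 8 9 13 11 14)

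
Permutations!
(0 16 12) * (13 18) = [16, 1, 2, 3, 4, 5, 6, 7, 8, 9, 10, 11, 0, 18, 14, 15, 12, 17, 13] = (0 16 12)(13 18)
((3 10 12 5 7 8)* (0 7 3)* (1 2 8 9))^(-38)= (0 2 9)(1 7 8)(3 12)(5 10)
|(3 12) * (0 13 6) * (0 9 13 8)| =6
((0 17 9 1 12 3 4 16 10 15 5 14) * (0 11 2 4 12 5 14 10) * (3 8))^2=(0 9 5 15 11 4)(1 10 14 2 16 17)(3 8 12)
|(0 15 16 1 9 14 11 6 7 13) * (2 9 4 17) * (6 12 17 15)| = |(0 6 7 13)(1 4 15 16)(2 9 14 11 12 17)| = 12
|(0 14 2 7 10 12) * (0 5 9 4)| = 9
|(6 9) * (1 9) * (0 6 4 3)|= |(0 6 1 9 4 3)|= 6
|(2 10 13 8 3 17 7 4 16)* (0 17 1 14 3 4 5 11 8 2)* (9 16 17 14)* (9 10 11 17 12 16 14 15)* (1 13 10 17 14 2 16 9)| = 30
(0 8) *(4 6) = [8, 1, 2, 3, 6, 5, 4, 7, 0] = (0 8)(4 6)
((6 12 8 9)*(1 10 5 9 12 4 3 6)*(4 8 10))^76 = ((1 4 3 6 8 12 10 5 9))^76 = (1 8 9 6 5 3 10 4 12)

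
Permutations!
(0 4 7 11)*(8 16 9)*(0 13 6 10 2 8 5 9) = [4, 1, 8, 3, 7, 9, 10, 11, 16, 5, 2, 13, 12, 6, 14, 15, 0] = (0 4 7 11 13 6 10 2 8 16)(5 9)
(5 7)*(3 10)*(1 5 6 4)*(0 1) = (0 1 5 7 6 4)(3 10) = [1, 5, 2, 10, 0, 7, 4, 6, 8, 9, 3]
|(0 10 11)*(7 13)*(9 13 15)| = 12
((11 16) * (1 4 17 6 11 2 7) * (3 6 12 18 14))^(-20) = (1 18 11)(2 17 3)(4 14 16)(6 7 12)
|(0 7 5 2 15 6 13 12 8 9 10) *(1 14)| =22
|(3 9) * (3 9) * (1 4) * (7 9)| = 2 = |(1 4)(7 9)|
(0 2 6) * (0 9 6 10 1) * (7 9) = (0 2 10 1)(6 7 9) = [2, 0, 10, 3, 4, 5, 7, 9, 8, 6, 1]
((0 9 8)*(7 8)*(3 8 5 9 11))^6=((0 11 3 8)(5 9 7))^6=(0 3)(8 11)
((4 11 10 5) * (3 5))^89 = ((3 5 4 11 10))^89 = (3 10 11 4 5)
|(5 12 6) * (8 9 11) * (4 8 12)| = 7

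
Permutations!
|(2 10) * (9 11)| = 2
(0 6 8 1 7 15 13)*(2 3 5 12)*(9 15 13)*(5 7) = [6, 5, 3, 7, 4, 12, 8, 13, 1, 15, 10, 11, 2, 0, 14, 9] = (0 6 8 1 5 12 2 3 7 13)(9 15)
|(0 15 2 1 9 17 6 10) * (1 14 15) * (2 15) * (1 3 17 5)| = 30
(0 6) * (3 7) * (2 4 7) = (0 6)(2 4 7 3) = [6, 1, 4, 2, 7, 5, 0, 3]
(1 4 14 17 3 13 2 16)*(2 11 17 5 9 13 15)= [0, 4, 16, 15, 14, 9, 6, 7, 8, 13, 10, 17, 12, 11, 5, 2, 1, 3]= (1 4 14 5 9 13 11 17 3 15 2 16)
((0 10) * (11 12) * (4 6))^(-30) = (12)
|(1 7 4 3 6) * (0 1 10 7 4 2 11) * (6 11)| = 20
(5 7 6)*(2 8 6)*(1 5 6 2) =[0, 5, 8, 3, 4, 7, 6, 1, 2] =(1 5 7)(2 8)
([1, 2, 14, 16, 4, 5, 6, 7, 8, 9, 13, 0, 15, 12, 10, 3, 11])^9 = (0 16 15 13 14 1 11 3 12 10 2)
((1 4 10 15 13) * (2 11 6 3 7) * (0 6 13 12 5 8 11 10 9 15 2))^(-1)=(0 7 3 6)(1 13 11 8 5 12 15 9 4)(2 10)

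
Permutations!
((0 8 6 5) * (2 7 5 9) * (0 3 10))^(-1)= ((0 8 6 9 2 7 5 3 10))^(-1)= (0 10 3 5 7 2 9 6 8)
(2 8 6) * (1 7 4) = (1 7 4)(2 8 6) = [0, 7, 8, 3, 1, 5, 2, 4, 6]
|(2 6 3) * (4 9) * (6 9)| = 5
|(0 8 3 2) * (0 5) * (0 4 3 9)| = 12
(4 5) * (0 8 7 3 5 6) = [8, 1, 2, 5, 6, 4, 0, 3, 7] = (0 8 7 3 5 4 6)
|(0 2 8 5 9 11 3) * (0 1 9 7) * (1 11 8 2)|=|(0 1 9 8 5 7)(3 11)|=6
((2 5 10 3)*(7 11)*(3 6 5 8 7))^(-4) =((2 8 7 11 3)(5 10 6))^(-4) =(2 8 7 11 3)(5 6 10)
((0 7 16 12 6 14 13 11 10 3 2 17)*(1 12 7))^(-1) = ((0 1 12 6 14 13 11 10 3 2 17)(7 16))^(-1) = (0 17 2 3 10 11 13 14 6 12 1)(7 16)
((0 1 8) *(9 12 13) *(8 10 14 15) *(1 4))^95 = (0 14 4 15 1 8 10)(9 13 12)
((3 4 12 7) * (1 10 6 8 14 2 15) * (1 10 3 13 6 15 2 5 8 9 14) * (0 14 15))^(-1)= (0 10 15 9 6 13 7 12 4 3 1 8 5 14)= ((0 14 5 8 1 3 4 12 7 13 6 9 15 10))^(-1)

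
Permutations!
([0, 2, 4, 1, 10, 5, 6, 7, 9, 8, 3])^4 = (1 3 10 4 2)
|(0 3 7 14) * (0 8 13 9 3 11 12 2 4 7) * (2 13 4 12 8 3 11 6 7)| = |(0 6 7 14 3)(2 12 13 9 11 8 4)| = 35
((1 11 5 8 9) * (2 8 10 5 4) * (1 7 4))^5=((1 11)(2 8 9 7 4)(5 10))^5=(1 11)(5 10)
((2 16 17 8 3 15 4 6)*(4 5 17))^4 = ((2 16 4 6)(3 15 5 17 8))^4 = (3 8 17 5 15)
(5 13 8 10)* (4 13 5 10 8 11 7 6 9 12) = [0, 1, 2, 3, 13, 5, 9, 6, 8, 12, 10, 7, 4, 11] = (4 13 11 7 6 9 12)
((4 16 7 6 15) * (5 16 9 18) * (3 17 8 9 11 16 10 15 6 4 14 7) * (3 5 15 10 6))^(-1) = (3 6 5 16 11 4 7 14 15 18 9 8 17) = ((3 17 8 9 18 15 14 7 4 11 16 5 6))^(-1)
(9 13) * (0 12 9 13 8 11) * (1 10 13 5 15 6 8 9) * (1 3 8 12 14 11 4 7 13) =(0 14 11)(1 10)(3 8 4 7 13 5 15 6 12) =[14, 10, 2, 8, 7, 15, 12, 13, 4, 9, 1, 0, 3, 5, 11, 6]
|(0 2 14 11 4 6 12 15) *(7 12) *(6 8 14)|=12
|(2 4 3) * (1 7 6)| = 3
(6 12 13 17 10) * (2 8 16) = (2 8 16)(6 12 13 17 10) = [0, 1, 8, 3, 4, 5, 12, 7, 16, 9, 6, 11, 13, 17, 14, 15, 2, 10]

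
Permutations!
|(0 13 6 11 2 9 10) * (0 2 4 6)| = 6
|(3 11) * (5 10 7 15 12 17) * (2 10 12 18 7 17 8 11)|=24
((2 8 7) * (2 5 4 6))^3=((2 8 7 5 4 6))^3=(2 5)(4 8)(6 7)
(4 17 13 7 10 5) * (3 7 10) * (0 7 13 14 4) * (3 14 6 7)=[3, 1, 2, 13, 17, 0, 7, 14, 8, 9, 5, 11, 12, 10, 4, 15, 16, 6]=(0 3 13 10 5)(4 17 6 7 14)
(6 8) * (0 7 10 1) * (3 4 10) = (0 7 3 4 10 1)(6 8) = [7, 0, 2, 4, 10, 5, 8, 3, 6, 9, 1]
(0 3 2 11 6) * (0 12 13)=(0 3 2 11 6 12 13)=[3, 1, 11, 2, 4, 5, 12, 7, 8, 9, 10, 6, 13, 0]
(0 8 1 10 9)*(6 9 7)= (0 8 1 10 7 6 9)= [8, 10, 2, 3, 4, 5, 9, 6, 1, 0, 7]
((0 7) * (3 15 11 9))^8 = ((0 7)(3 15 11 9))^8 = (15)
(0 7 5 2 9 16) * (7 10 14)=(0 10 14 7 5 2 9 16)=[10, 1, 9, 3, 4, 2, 6, 5, 8, 16, 14, 11, 12, 13, 7, 15, 0]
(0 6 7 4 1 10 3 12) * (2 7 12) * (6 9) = (0 9 6 12)(1 10 3 2 7 4) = [9, 10, 7, 2, 1, 5, 12, 4, 8, 6, 3, 11, 0]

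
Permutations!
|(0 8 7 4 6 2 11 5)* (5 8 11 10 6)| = 6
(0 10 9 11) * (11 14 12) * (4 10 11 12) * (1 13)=(0 11)(1 13)(4 10 9 14)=[11, 13, 2, 3, 10, 5, 6, 7, 8, 14, 9, 0, 12, 1, 4]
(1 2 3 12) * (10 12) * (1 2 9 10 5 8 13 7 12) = (1 9 10)(2 3 5 8 13 7 12) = [0, 9, 3, 5, 4, 8, 6, 12, 13, 10, 1, 11, 2, 7]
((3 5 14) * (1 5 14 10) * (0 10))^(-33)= (0 5 1 10)(3 14)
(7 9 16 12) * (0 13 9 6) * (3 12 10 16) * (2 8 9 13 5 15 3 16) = [5, 1, 8, 12, 4, 15, 0, 6, 9, 16, 2, 11, 7, 13, 14, 3, 10] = (0 5 15 3 12 7 6)(2 8 9 16 10)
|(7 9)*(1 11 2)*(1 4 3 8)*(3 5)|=|(1 11 2 4 5 3 8)(7 9)|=14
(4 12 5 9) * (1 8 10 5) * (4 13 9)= (1 8 10 5 4 12)(9 13)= [0, 8, 2, 3, 12, 4, 6, 7, 10, 13, 5, 11, 1, 9]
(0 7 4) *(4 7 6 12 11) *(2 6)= (0 2 6 12 11 4)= [2, 1, 6, 3, 0, 5, 12, 7, 8, 9, 10, 4, 11]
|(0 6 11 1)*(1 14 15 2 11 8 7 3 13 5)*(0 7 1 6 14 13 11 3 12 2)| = |(0 14 15)(1 7 12 2 3 11 13 5 6 8)| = 30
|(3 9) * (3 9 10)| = 2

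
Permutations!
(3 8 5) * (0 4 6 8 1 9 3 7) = [4, 9, 2, 1, 6, 7, 8, 0, 5, 3] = (0 4 6 8 5 7)(1 9 3)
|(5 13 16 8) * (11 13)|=5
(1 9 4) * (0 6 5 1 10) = [6, 9, 2, 3, 10, 1, 5, 7, 8, 4, 0] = (0 6 5 1 9 4 10)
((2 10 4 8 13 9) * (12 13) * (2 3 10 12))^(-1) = (2 8 4 10 3 9 13 12)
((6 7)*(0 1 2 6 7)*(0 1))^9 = ((7)(1 2 6))^9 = (7)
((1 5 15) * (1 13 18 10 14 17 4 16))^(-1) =((1 5 15 13 18 10 14 17 4 16))^(-1) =(1 16 4 17 14 10 18 13 15 5)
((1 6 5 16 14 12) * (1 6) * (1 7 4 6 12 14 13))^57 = ((1 7 4 6 5 16 13))^57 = (1 7 4 6 5 16 13)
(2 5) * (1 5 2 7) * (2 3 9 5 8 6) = (1 8 6 2 3 9 5 7) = [0, 8, 3, 9, 4, 7, 2, 1, 6, 5]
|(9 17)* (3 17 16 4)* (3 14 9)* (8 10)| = 4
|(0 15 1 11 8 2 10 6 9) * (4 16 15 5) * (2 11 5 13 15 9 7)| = |(0 13 15 1 5 4 16 9)(2 10 6 7)(8 11)| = 8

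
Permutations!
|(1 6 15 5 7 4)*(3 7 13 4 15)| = |(1 6 3 7 15 5 13 4)| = 8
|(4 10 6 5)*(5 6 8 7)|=5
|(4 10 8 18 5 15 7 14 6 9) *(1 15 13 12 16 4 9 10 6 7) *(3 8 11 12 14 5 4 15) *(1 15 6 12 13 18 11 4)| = |(1 3 8 11 13 14 7 5 18)(4 12 16 6 10)| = 45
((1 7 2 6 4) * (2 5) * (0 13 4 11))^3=((0 13 4 1 7 5 2 6 11))^3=(0 1 2)(4 5 11)(6 13 7)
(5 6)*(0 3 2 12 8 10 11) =(0 3 2 12 8 10 11)(5 6) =[3, 1, 12, 2, 4, 6, 5, 7, 10, 9, 11, 0, 8]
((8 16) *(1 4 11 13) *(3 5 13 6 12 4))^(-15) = ((1 3 5 13)(4 11 6 12)(8 16))^(-15) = (1 3 5 13)(4 11 6 12)(8 16)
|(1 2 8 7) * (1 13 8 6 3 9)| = |(1 2 6 3 9)(7 13 8)| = 15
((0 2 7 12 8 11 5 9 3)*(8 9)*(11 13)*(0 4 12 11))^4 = (0 5 2 8 7 13 11)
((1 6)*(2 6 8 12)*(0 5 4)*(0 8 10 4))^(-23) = (0 5)(1 2 8 10 6 12 4)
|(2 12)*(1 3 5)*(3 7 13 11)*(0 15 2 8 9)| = |(0 15 2 12 8 9)(1 7 13 11 3 5)| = 6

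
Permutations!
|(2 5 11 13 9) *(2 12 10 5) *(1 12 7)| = 8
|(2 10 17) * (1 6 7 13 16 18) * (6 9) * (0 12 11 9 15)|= |(0 12 11 9 6 7 13 16 18 1 15)(2 10 17)|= 33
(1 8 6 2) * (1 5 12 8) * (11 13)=(2 5 12 8 6)(11 13)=[0, 1, 5, 3, 4, 12, 2, 7, 6, 9, 10, 13, 8, 11]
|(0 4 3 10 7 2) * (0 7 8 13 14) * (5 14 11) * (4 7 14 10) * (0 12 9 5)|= 22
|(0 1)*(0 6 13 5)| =5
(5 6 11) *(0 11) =(0 11 5 6) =[11, 1, 2, 3, 4, 6, 0, 7, 8, 9, 10, 5]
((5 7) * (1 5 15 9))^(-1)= ((1 5 7 15 9))^(-1)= (1 9 15 7 5)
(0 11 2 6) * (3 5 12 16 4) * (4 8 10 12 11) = (0 4 3 5 11 2 6)(8 10 12 16) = [4, 1, 6, 5, 3, 11, 0, 7, 10, 9, 12, 2, 16, 13, 14, 15, 8]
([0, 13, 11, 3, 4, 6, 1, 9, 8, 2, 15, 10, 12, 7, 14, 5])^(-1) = (1 6 5 15 10 11 2 9 7 13)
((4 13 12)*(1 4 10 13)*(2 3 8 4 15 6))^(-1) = ((1 15 6 2 3 8 4)(10 13 12))^(-1) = (1 4 8 3 2 6 15)(10 12 13)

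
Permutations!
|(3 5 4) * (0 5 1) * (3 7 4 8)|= |(0 5 8 3 1)(4 7)|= 10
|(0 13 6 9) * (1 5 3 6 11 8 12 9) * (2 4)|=12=|(0 13 11 8 12 9)(1 5 3 6)(2 4)|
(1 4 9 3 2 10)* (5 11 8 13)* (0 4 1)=(0 4 9 3 2 10)(5 11 8 13)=[4, 1, 10, 2, 9, 11, 6, 7, 13, 3, 0, 8, 12, 5]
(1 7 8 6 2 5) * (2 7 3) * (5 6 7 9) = (1 3 2 6 9 5)(7 8) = [0, 3, 6, 2, 4, 1, 9, 8, 7, 5]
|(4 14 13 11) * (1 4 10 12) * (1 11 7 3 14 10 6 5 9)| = |(1 4 10 12 11 6 5 9)(3 14 13 7)| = 8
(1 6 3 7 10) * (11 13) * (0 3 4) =(0 3 7 10 1 6 4)(11 13) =[3, 6, 2, 7, 0, 5, 4, 10, 8, 9, 1, 13, 12, 11]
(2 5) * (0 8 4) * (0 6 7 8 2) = (0 2 5)(4 6 7 8) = [2, 1, 5, 3, 6, 0, 7, 8, 4]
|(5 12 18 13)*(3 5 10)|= |(3 5 12 18 13 10)|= 6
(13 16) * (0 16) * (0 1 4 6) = (0 16 13 1 4 6) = [16, 4, 2, 3, 6, 5, 0, 7, 8, 9, 10, 11, 12, 1, 14, 15, 13]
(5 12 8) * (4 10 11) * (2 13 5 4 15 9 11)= (2 13 5 12 8 4 10)(9 11 15)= [0, 1, 13, 3, 10, 12, 6, 7, 4, 11, 2, 15, 8, 5, 14, 9]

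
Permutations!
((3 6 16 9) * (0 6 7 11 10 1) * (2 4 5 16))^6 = ((0 6 2 4 5 16 9 3 7 11 10 1))^6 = (0 9)(1 16)(2 7)(3 6)(4 11)(5 10)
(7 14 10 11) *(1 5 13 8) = [0, 5, 2, 3, 4, 13, 6, 14, 1, 9, 11, 7, 12, 8, 10] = (1 5 13 8)(7 14 10 11)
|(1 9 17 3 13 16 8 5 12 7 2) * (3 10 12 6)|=42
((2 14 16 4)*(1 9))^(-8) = (16)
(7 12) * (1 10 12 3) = (1 10 12 7 3) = [0, 10, 2, 1, 4, 5, 6, 3, 8, 9, 12, 11, 7]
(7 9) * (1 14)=(1 14)(7 9)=[0, 14, 2, 3, 4, 5, 6, 9, 8, 7, 10, 11, 12, 13, 1]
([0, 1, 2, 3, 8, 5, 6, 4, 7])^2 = (4 7 8)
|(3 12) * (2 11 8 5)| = 4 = |(2 11 8 5)(3 12)|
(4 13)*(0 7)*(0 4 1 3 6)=(0 7 4 13 1 3 6)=[7, 3, 2, 6, 13, 5, 0, 4, 8, 9, 10, 11, 12, 1]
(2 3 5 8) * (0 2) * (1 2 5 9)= (0 5 8)(1 2 3 9)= [5, 2, 3, 9, 4, 8, 6, 7, 0, 1]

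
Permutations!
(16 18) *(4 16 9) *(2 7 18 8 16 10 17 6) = (2 7 18 9 4 10 17 6)(8 16) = [0, 1, 7, 3, 10, 5, 2, 18, 16, 4, 17, 11, 12, 13, 14, 15, 8, 6, 9]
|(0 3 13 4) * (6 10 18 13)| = 7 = |(0 3 6 10 18 13 4)|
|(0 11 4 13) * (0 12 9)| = 6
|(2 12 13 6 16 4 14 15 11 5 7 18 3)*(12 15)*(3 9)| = 24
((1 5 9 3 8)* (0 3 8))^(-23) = ((0 3)(1 5 9 8))^(-23) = (0 3)(1 5 9 8)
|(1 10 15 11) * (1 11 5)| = |(1 10 15 5)| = 4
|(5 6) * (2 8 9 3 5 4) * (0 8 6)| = |(0 8 9 3 5)(2 6 4)| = 15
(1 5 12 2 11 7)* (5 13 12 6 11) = [0, 13, 5, 3, 4, 6, 11, 1, 8, 9, 10, 7, 2, 12] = (1 13 12 2 5 6 11 7)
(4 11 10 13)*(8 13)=(4 11 10 8 13)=[0, 1, 2, 3, 11, 5, 6, 7, 13, 9, 8, 10, 12, 4]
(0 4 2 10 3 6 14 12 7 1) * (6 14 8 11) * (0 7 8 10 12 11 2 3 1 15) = [4, 7, 12, 14, 3, 5, 10, 15, 2, 9, 1, 6, 8, 13, 11, 0] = (0 4 3 14 11 6 10 1 7 15)(2 12 8)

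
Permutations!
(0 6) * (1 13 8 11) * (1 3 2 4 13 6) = (0 1 6)(2 4 13 8 11 3) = [1, 6, 4, 2, 13, 5, 0, 7, 11, 9, 10, 3, 12, 8]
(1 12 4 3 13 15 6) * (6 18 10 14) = (1 12 4 3 13 15 18 10 14 6) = [0, 12, 2, 13, 3, 5, 1, 7, 8, 9, 14, 11, 4, 15, 6, 18, 16, 17, 10]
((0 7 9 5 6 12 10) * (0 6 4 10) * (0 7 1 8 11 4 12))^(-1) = ((0 1 8 11 4 10 6)(5 12 7 9))^(-1) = (0 6 10 4 11 8 1)(5 9 7 12)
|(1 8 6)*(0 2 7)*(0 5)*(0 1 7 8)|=|(0 2 8 6 7 5 1)|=7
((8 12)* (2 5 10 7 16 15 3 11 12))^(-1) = (2 8 12 11 3 15 16 7 10 5)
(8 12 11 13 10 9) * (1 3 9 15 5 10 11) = [0, 3, 2, 9, 4, 10, 6, 7, 12, 8, 15, 13, 1, 11, 14, 5] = (1 3 9 8 12)(5 10 15)(11 13)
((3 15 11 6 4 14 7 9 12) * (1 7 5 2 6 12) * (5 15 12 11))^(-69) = (2 14)(3 12)(4 5)(6 15)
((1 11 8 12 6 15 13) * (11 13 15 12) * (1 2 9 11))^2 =((15)(1 13 2 9 11 8)(6 12))^2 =(15)(1 2 11)(8 13 9)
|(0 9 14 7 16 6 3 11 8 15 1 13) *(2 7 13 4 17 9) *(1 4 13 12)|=16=|(0 2 7 16 6 3 11 8 15 4 17 9 14 12 1 13)|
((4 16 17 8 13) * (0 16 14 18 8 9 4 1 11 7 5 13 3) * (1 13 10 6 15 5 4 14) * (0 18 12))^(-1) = (0 12 14 9 17 16)(1 4 7 11)(3 8 18)(5 15 6 10)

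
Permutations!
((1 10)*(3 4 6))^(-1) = (1 10)(3 6 4) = ((1 10)(3 4 6))^(-1)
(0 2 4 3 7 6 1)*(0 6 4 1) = (0 2 1 6)(3 7 4) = [2, 6, 1, 7, 3, 5, 0, 4]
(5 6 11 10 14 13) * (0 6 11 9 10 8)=(0 6 9 10 14 13 5 11 8)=[6, 1, 2, 3, 4, 11, 9, 7, 0, 10, 14, 8, 12, 5, 13]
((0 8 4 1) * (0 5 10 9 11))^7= ((0 8 4 1 5 10 9 11))^7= (0 11 9 10 5 1 4 8)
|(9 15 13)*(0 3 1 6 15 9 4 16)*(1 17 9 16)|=5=|(0 3 17 9 16)(1 6 15 13 4)|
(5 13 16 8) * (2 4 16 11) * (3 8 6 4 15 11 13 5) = (2 15 11)(3 8)(4 16 6) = [0, 1, 15, 8, 16, 5, 4, 7, 3, 9, 10, 2, 12, 13, 14, 11, 6]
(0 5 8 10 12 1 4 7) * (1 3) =(0 5 8 10 12 3 1 4 7) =[5, 4, 2, 1, 7, 8, 6, 0, 10, 9, 12, 11, 3]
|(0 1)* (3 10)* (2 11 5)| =|(0 1)(2 11 5)(3 10)| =6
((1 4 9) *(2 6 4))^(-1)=((1 2 6 4 9))^(-1)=(1 9 4 6 2)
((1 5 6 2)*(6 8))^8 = (1 6 5 2 8)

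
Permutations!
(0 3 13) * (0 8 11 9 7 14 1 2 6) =(0 3 13 8 11 9 7 14 1 2 6) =[3, 2, 6, 13, 4, 5, 0, 14, 11, 7, 10, 9, 12, 8, 1]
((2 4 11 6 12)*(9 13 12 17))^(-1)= (2 12 13 9 17 6 11 4)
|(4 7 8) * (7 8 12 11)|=6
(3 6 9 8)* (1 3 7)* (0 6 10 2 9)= [6, 3, 9, 10, 4, 5, 0, 1, 7, 8, 2]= (0 6)(1 3 10 2 9 8 7)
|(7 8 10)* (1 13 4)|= |(1 13 4)(7 8 10)|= 3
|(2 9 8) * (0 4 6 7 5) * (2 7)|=|(0 4 6 2 9 8 7 5)|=8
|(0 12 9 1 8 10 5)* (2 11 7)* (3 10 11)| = 11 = |(0 12 9 1 8 11 7 2 3 10 5)|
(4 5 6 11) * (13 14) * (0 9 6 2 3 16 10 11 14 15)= (0 9 6 14 13 15)(2 3 16 10 11 4 5)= [9, 1, 3, 16, 5, 2, 14, 7, 8, 6, 11, 4, 12, 15, 13, 0, 10]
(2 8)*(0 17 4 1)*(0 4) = (0 17)(1 4)(2 8) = [17, 4, 8, 3, 1, 5, 6, 7, 2, 9, 10, 11, 12, 13, 14, 15, 16, 0]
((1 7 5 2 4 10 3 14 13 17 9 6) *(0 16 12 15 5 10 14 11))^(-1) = (0 11 3 10 7 1 6 9 17 13 14 4 2 5 15 12 16)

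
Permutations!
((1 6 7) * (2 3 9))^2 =((1 6 7)(2 3 9))^2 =(1 7 6)(2 9 3)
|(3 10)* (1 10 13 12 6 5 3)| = 10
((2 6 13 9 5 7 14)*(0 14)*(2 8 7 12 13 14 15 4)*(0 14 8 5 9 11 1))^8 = (0 5 2 11 7 15 12 6 1 14 4 13 8)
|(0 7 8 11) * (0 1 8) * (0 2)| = |(0 7 2)(1 8 11)| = 3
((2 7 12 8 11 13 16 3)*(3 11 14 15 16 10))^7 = (2 11 8 3 16 12 10 15 7 13 14)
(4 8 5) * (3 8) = (3 8 5 4) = [0, 1, 2, 8, 3, 4, 6, 7, 5]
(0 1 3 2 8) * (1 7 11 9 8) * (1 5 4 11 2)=(0 7 2 5 4 11 9 8)(1 3)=[7, 3, 5, 1, 11, 4, 6, 2, 0, 8, 10, 9]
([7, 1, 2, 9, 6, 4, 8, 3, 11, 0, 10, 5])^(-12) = [0, 1, 2, 3, 11, 8, 5, 7, 4, 9, 10, 6]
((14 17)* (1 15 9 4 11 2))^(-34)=(17)(1 9 11)(2 15 4)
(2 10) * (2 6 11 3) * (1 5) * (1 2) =(1 5 2 10 6 11 3) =[0, 5, 10, 1, 4, 2, 11, 7, 8, 9, 6, 3]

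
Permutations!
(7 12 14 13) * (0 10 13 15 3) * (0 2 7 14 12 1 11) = (0 10 13 14 15 3 2 7 1 11) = [10, 11, 7, 2, 4, 5, 6, 1, 8, 9, 13, 0, 12, 14, 15, 3]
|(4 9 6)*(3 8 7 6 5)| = 7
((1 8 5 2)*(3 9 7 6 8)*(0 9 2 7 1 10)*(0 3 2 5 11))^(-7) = ((0 9 1 2 10 3 5 7 6 8 11))^(-7) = (0 10 6 9 3 8 1 5 11 2 7)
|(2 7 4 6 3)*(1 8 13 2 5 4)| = 20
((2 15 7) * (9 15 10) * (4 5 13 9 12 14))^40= ((2 10 12 14 4 5 13 9 15 7))^40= (15)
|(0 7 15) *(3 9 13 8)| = |(0 7 15)(3 9 13 8)| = 12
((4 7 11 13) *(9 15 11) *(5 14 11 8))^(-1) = (4 13 11 14 5 8 15 9 7)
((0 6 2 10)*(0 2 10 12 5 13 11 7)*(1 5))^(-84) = (0 5 10 11 12)(1 6 13 2 7)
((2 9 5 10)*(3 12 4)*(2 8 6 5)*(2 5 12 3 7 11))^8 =(2 7 12 8 5)(4 6 10 9 11)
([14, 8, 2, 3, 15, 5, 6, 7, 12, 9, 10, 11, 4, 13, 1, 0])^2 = (0 1 12 15 14 8 4)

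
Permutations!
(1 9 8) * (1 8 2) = (1 9 2) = [0, 9, 1, 3, 4, 5, 6, 7, 8, 2]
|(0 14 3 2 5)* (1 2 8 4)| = 8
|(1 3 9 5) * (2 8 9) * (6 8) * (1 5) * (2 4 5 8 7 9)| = |(1 3 4 5 8 2 6 7 9)| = 9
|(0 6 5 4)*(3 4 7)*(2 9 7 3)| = |(0 6 5 3 4)(2 9 7)| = 15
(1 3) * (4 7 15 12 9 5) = (1 3)(4 7 15 12 9 5) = [0, 3, 2, 1, 7, 4, 6, 15, 8, 5, 10, 11, 9, 13, 14, 12]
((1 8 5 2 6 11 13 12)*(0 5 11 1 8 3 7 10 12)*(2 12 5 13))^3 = (0 13)(1 10 8 6 7 12 2 3 5 11)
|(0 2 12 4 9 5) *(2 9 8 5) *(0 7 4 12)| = 12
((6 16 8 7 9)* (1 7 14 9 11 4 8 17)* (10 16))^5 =(1 14 17 8 16 4 10 11 6 7 9)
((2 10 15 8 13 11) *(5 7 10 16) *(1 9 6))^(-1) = (1 6 9)(2 11 13 8 15 10 7 5 16)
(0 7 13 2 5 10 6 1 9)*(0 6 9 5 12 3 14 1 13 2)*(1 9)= (0 7 2 12 3 14 9 6 13)(1 5 10)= [7, 5, 12, 14, 4, 10, 13, 2, 8, 6, 1, 11, 3, 0, 9]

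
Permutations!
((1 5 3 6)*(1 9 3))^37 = (1 5)(3 6 9)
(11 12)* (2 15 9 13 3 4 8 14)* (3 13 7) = (2 15 9 7 3 4 8 14)(11 12) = [0, 1, 15, 4, 8, 5, 6, 3, 14, 7, 10, 12, 11, 13, 2, 9]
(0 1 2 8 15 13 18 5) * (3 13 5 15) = (0 1 2 8 3 13 18 15 5) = [1, 2, 8, 13, 4, 0, 6, 7, 3, 9, 10, 11, 12, 18, 14, 5, 16, 17, 15]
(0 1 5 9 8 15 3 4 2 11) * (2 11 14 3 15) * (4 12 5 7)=(15)(0 1 7 4 11)(2 14 3 12 5 9 8)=[1, 7, 14, 12, 11, 9, 6, 4, 2, 8, 10, 0, 5, 13, 3, 15]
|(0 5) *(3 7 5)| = |(0 3 7 5)| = 4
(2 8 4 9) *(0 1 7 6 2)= (0 1 7 6 2 8 4 9)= [1, 7, 8, 3, 9, 5, 2, 6, 4, 0]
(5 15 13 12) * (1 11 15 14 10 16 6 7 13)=[0, 11, 2, 3, 4, 14, 7, 13, 8, 9, 16, 15, 5, 12, 10, 1, 6]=(1 11 15)(5 14 10 16 6 7 13 12)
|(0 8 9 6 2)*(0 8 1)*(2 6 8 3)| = |(0 1)(2 3)(8 9)| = 2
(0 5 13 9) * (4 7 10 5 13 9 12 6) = [13, 1, 2, 3, 7, 9, 4, 10, 8, 0, 5, 11, 6, 12] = (0 13 12 6 4 7 10 5 9)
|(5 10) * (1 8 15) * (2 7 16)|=6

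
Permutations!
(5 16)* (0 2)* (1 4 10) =(0 2)(1 4 10)(5 16) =[2, 4, 0, 3, 10, 16, 6, 7, 8, 9, 1, 11, 12, 13, 14, 15, 5]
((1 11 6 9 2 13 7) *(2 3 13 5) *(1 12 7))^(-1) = ((1 11 6 9 3 13)(2 5)(7 12))^(-1) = (1 13 3 9 6 11)(2 5)(7 12)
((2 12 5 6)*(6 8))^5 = ((2 12 5 8 6))^5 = (12)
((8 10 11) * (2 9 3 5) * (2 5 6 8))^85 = (2 9 3 6 8 10 11)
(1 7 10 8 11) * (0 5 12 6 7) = (0 5 12 6 7 10 8 11 1) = [5, 0, 2, 3, 4, 12, 7, 10, 11, 9, 8, 1, 6]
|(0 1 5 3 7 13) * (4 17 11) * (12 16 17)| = |(0 1 5 3 7 13)(4 12 16 17 11)| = 30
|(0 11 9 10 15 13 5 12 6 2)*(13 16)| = |(0 11 9 10 15 16 13 5 12 6 2)| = 11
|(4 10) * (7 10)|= 3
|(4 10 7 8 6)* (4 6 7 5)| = 6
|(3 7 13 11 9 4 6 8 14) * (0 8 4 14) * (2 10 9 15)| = |(0 8)(2 10 9 14 3 7 13 11 15)(4 6)| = 18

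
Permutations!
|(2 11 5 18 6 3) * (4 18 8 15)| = 9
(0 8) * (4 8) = (0 4 8) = [4, 1, 2, 3, 8, 5, 6, 7, 0]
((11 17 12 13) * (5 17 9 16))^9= (5 12 11 16 17 13 9)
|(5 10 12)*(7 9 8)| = 3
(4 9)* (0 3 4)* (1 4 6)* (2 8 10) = (0 3 6 1 4 9)(2 8 10) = [3, 4, 8, 6, 9, 5, 1, 7, 10, 0, 2]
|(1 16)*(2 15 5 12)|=4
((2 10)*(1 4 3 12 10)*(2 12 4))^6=(12)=((1 2)(3 4)(10 12))^6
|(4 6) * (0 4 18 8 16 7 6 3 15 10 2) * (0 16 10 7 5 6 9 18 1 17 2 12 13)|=66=|(0 4 3 15 7 9 18 8 10 12 13)(1 17 2 16 5 6)|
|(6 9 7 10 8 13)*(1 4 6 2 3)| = |(1 4 6 9 7 10 8 13 2 3)| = 10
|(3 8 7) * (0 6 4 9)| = 12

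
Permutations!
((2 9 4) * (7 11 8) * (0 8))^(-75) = (0 8 7 11)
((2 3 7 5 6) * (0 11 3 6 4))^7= (0 11 3 7 5 4)(2 6)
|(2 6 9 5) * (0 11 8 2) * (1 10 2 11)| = |(0 1 10 2 6 9 5)(8 11)| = 14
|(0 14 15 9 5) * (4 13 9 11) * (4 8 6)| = |(0 14 15 11 8 6 4 13 9 5)| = 10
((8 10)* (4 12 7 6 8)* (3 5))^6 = (12)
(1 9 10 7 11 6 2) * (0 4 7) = (0 4 7 11 6 2 1 9 10) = [4, 9, 1, 3, 7, 5, 2, 11, 8, 10, 0, 6]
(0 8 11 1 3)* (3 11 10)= (0 8 10 3)(1 11)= [8, 11, 2, 0, 4, 5, 6, 7, 10, 9, 3, 1]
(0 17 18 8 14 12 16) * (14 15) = (0 17 18 8 15 14 12 16) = [17, 1, 2, 3, 4, 5, 6, 7, 15, 9, 10, 11, 16, 13, 12, 14, 0, 18, 8]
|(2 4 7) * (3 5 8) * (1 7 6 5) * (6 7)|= 15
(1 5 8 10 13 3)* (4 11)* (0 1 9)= [1, 5, 2, 9, 11, 8, 6, 7, 10, 0, 13, 4, 12, 3]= (0 1 5 8 10 13 3 9)(4 11)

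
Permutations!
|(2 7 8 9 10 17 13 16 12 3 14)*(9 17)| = 18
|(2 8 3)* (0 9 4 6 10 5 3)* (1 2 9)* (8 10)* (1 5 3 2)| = 9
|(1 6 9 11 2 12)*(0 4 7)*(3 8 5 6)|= 9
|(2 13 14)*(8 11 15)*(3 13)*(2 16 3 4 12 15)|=12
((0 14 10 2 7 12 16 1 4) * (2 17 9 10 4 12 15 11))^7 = ((0 14 4)(1 12 16)(2 7 15 11)(9 10 17))^7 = (0 14 4)(1 12 16)(2 11 15 7)(9 10 17)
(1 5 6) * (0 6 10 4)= (0 6 1 5 10 4)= [6, 5, 2, 3, 0, 10, 1, 7, 8, 9, 4]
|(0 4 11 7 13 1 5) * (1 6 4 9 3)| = |(0 9 3 1 5)(4 11 7 13 6)| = 5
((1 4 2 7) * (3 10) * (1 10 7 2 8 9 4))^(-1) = ((3 7 10)(4 8 9))^(-1) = (3 10 7)(4 9 8)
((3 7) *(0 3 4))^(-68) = ((0 3 7 4))^(-68) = (7)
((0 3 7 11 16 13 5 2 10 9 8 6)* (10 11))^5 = ((0 3 7 10 9 8 6)(2 11 16 13 5))^5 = (16)(0 8 10 3 6 9 7)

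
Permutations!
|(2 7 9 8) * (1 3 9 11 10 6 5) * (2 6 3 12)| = 11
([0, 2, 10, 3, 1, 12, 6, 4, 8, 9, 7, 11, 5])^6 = (12)(1 2 10 7 4)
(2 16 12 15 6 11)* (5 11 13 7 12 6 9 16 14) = (2 14 5 11)(6 13 7 12 15 9 16) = [0, 1, 14, 3, 4, 11, 13, 12, 8, 16, 10, 2, 15, 7, 5, 9, 6]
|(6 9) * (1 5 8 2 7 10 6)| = |(1 5 8 2 7 10 6 9)| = 8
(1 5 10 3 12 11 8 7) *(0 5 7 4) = (0 5 10 3 12 11 8 4)(1 7) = [5, 7, 2, 12, 0, 10, 6, 1, 4, 9, 3, 8, 11]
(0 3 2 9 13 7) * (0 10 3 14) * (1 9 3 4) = [14, 9, 3, 2, 1, 5, 6, 10, 8, 13, 4, 11, 12, 7, 0] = (0 14)(1 9 13 7 10 4)(2 3)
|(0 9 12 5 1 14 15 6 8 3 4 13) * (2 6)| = |(0 9 12 5 1 14 15 2 6 8 3 4 13)| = 13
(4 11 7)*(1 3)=(1 3)(4 11 7)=[0, 3, 2, 1, 11, 5, 6, 4, 8, 9, 10, 7]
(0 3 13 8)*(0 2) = [3, 1, 0, 13, 4, 5, 6, 7, 2, 9, 10, 11, 12, 8] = (0 3 13 8 2)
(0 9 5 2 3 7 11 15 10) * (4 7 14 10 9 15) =[15, 1, 3, 14, 7, 2, 6, 11, 8, 5, 0, 4, 12, 13, 10, 9] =(0 15 9 5 2 3 14 10)(4 7 11)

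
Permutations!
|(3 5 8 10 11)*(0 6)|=|(0 6)(3 5 8 10 11)|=10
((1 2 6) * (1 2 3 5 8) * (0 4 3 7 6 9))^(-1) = (0 9 2 6 7 1 8 5 3 4)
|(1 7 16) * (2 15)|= |(1 7 16)(2 15)|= 6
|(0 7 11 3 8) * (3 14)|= |(0 7 11 14 3 8)|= 6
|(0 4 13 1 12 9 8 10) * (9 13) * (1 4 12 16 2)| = |(0 12 13 4 9 8 10)(1 16 2)| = 21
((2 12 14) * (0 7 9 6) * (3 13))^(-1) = (0 6 9 7)(2 14 12)(3 13) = ((0 7 9 6)(2 12 14)(3 13))^(-1)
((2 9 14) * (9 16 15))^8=(2 9 16 14 15)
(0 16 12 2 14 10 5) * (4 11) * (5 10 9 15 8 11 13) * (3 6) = (0 16 12 2 14 9 15 8 11 4 13 5)(3 6) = [16, 1, 14, 6, 13, 0, 3, 7, 11, 15, 10, 4, 2, 5, 9, 8, 12]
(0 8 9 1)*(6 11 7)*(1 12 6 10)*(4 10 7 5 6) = [8, 0, 2, 3, 10, 6, 11, 7, 9, 12, 1, 5, 4] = (0 8 9 12 4 10 1)(5 6 11)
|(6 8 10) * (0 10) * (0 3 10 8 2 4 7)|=8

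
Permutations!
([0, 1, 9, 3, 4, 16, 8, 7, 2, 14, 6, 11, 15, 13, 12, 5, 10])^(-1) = (2 8 6 10 16 5 15 12 14 9)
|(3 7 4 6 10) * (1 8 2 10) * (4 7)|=|(1 8 2 10 3 4 6)|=7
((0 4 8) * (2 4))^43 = ((0 2 4 8))^43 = (0 8 4 2)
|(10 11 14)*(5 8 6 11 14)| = 4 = |(5 8 6 11)(10 14)|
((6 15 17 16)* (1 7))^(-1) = ((1 7)(6 15 17 16))^(-1) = (1 7)(6 16 17 15)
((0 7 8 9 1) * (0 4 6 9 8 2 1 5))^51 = (0 1 9 7 4 5 2 6)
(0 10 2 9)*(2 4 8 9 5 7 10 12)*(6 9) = (0 12 2 5 7 10 4 8 6 9) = [12, 1, 5, 3, 8, 7, 9, 10, 6, 0, 4, 11, 2]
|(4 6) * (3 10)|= |(3 10)(4 6)|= 2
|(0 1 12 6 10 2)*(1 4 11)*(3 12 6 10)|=9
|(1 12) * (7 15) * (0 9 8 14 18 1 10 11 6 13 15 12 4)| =7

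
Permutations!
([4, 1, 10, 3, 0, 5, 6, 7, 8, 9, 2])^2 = [0, 1, 2, 3, 4, 5, 6, 7, 8, 9, 10]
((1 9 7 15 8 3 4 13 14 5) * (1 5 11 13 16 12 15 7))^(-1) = (1 9)(3 8 15 12 16 4)(11 14 13)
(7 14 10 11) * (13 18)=(7 14 10 11)(13 18)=[0, 1, 2, 3, 4, 5, 6, 14, 8, 9, 11, 7, 12, 18, 10, 15, 16, 17, 13]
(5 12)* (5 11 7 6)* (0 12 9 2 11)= (0 12)(2 11 7 6 5 9)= [12, 1, 11, 3, 4, 9, 5, 6, 8, 2, 10, 7, 0]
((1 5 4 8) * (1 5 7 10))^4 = (1 7 10)(4 8 5)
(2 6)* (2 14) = [0, 1, 6, 3, 4, 5, 14, 7, 8, 9, 10, 11, 12, 13, 2] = (2 6 14)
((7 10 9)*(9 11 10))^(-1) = ((7 9)(10 11))^(-1) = (7 9)(10 11)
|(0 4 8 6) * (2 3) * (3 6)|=6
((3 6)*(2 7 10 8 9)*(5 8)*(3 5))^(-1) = ((2 7 10 3 6 5 8 9))^(-1) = (2 9 8 5 6 3 10 7)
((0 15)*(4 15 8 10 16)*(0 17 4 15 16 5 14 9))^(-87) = ((0 8 10 5 14 9)(4 16 15 17))^(-87) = (0 5)(4 16 15 17)(8 14)(9 10)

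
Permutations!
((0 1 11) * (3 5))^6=(11)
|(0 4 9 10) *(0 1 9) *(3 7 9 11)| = 6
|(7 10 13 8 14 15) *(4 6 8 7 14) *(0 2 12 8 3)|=|(0 2 12 8 4 6 3)(7 10 13)(14 15)|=42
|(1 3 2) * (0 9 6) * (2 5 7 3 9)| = 15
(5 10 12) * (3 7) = (3 7)(5 10 12) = [0, 1, 2, 7, 4, 10, 6, 3, 8, 9, 12, 11, 5]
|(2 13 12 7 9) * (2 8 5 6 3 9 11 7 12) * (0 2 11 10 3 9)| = 28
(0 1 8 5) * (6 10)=(0 1 8 5)(6 10)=[1, 8, 2, 3, 4, 0, 10, 7, 5, 9, 6]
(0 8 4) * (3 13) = (0 8 4)(3 13) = [8, 1, 2, 13, 0, 5, 6, 7, 4, 9, 10, 11, 12, 3]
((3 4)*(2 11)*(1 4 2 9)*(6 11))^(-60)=((1 4 3 2 6 11 9))^(-60)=(1 2 9 3 11 4 6)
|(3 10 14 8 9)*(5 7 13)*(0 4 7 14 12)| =11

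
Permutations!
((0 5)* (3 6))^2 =((0 5)(3 6))^2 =(6)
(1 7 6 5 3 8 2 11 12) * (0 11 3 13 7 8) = [11, 8, 3, 0, 4, 13, 5, 6, 2, 9, 10, 12, 1, 7] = (0 11 12 1 8 2 3)(5 13 7 6)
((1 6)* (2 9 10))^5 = ((1 6)(2 9 10))^5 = (1 6)(2 10 9)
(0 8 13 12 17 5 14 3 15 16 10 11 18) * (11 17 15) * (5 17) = (0 8 13 12 15 16 10 5 14 3 11 18) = [8, 1, 2, 11, 4, 14, 6, 7, 13, 9, 5, 18, 15, 12, 3, 16, 10, 17, 0]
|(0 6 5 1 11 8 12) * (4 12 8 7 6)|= 15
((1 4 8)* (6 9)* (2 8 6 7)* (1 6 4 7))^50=(1 2 6)(7 8 9)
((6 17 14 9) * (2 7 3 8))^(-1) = (2 8 3 7)(6 9 14 17)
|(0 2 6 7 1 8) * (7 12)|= 7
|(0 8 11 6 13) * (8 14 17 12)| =8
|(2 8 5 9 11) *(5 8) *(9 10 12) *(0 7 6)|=6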